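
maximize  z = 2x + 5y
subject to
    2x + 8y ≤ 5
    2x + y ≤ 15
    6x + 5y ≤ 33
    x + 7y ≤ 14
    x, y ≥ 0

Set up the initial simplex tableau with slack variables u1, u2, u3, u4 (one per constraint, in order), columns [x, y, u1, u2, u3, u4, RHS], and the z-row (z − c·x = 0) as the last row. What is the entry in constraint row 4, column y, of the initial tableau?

7

Constraint 4 has coefficient 7 on y.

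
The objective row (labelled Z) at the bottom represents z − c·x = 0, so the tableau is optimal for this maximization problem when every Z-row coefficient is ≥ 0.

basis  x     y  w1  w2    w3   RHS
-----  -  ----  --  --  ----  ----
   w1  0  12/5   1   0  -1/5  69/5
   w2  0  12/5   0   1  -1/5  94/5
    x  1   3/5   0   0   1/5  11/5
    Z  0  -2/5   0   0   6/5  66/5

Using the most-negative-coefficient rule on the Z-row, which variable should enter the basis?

y

Negative Z-row entries: y: -2/5.
The most negative is -2/5 in column y, so y enters.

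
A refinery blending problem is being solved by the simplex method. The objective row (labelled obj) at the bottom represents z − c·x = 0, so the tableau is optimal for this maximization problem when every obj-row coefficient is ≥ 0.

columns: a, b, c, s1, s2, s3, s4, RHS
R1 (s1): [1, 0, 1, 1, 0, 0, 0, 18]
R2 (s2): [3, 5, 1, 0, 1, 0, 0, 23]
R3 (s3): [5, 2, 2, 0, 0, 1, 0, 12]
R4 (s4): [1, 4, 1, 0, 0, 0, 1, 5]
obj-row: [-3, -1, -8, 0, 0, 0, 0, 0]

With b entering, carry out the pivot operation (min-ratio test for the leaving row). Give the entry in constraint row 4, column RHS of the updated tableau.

5/4

Ratio test on column b — row 1: entry 0 ≤ 0; row 2: 23/5 = 23/5; row 3: 12/2 = 6; row 4: 5/4 = 5/4. Minimum is 5/4 at row 4 (s4 leaves); pivot element 4.
Divide row 4 by 4; eliminate column b from the other rows.
In the new row 4, the RHS entry is the old entry divided by the pivot: 5/4 = 5/4.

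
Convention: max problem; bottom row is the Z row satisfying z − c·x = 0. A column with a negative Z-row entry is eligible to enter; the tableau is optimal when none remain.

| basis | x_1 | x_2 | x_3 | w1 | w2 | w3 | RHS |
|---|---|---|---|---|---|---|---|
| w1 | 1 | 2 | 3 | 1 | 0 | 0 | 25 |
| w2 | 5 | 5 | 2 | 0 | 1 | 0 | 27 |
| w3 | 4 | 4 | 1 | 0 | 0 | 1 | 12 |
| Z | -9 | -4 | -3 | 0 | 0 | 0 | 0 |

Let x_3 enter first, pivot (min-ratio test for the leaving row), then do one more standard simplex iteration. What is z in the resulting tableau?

33

Ratio test on column x_3 — row 1: 25/3 = 25/3; row 2: 27/2 = 27/2; row 3: 12/1 = 12. Minimum is 25/3 at row 1 (w1 leaves); pivot element 3.
Pivot on row 1; the Z-row RHS becomes 0 − (-3)·(25/3) = 25.
Next entering variable (most negative Z-row entry -8): x_1.
Ratio test on column x_1 — row 1: (25/3)/(1/3) = 25; row 2: (31/3)/(13/3) = 31/13; row 3: (11/3)/(11/3) = 1. Minimum is 1 at row 3 (w3 leaves); pivot element 11/3.
After the second pivot the Z-row RHS is 25 − (-8)·1 = 33.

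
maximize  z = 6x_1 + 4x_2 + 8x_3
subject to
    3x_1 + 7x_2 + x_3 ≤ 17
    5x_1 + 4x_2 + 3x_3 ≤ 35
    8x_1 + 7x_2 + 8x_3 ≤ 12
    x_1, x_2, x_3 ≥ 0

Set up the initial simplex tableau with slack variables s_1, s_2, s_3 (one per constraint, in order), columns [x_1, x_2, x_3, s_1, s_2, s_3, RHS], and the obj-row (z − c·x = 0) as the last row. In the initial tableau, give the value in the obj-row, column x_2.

-4

The obj-row carries the negated objective coefficients: the x_2 entry is -4.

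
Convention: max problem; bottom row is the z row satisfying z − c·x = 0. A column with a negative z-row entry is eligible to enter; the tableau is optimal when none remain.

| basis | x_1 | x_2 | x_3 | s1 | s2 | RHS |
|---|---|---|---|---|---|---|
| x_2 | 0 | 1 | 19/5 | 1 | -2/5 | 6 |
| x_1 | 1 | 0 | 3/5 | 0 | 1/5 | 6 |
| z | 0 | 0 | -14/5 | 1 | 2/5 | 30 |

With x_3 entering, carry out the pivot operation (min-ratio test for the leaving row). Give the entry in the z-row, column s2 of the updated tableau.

Ratio test on column x_3 — row 1: 6/(19/5) = 30/19; row 2: 6/(3/5) = 10. Minimum is 30/19 at row 1 (x_2 leaves); pivot element 19/5.
Divide row 1 by 19/5; eliminate column x_3 from the other rows.
z-row update in column s2: 2/5 − (-14/5)·(-2/19) = 2/19.

2/19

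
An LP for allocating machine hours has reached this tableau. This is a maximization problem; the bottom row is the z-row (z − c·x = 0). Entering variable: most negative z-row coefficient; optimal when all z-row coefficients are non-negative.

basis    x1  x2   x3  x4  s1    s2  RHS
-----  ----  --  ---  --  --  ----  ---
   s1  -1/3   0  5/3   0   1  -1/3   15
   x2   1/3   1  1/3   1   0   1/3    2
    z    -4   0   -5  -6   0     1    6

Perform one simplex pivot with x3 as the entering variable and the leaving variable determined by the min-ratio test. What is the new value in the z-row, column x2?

Ratio test on column x3 — row 1: 15/(5/3) = 9; row 2: 2/(1/3) = 6. Minimum is 6 at row 2 (x2 leaves); pivot element 1/3.
Divide row 2 by 1/3; eliminate column x3 from the other rows.
z-row update in column x2: 0 − (-5)·3 = 15.

15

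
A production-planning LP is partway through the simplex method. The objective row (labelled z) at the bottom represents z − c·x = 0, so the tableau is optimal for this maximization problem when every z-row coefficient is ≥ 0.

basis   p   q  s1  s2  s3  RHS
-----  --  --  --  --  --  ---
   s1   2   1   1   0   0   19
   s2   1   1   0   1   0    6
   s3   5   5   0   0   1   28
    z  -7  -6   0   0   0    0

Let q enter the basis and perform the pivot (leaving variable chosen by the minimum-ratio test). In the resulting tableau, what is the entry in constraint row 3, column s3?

1/5

Ratio test on column q — row 1: 19/1 = 19; row 2: 6/1 = 6; row 3: 28/5 = 28/5. Minimum is 28/5 at row 3 (s3 leaves); pivot element 5.
Divide row 3 by 5; eliminate column q from the other rows.
In the new row 3, the s3 entry is the old entry divided by the pivot: 1/5 = 1/5.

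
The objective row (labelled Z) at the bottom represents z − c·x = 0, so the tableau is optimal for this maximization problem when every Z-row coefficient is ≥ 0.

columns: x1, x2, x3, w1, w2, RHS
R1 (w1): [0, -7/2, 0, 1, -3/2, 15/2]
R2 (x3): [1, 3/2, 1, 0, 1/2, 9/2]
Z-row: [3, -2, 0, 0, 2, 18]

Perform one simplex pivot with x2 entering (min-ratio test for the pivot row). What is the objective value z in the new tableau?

Ratio test on column x2 — row 1: entry -7/2 ≤ 0; row 2: (9/2)/(3/2) = 3. Minimum is 3 at row 2 (x3 leaves); pivot element 3/2.
Pivot on row 2; the Z-row RHS becomes 18 − (-2)·3 = 24.

24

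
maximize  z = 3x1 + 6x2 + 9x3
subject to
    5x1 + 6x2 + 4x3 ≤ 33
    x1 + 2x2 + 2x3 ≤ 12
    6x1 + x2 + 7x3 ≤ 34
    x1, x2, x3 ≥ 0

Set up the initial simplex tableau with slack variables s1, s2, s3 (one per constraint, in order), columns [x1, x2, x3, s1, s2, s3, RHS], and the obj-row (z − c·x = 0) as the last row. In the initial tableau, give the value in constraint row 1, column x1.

5

Constraint 1 has coefficient 5 on x1.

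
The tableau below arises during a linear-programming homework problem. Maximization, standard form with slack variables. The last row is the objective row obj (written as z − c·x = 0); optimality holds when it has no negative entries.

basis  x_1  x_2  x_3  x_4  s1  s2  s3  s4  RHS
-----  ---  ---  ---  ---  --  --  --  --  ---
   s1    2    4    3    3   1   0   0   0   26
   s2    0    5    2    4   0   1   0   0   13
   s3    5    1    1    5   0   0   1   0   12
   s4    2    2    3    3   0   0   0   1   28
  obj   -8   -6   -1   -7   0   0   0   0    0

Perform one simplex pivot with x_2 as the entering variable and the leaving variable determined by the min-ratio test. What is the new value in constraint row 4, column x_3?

Ratio test on column x_2 — row 1: 26/4 = 13/2; row 2: 13/5 = 13/5; row 3: 12/1 = 12; row 4: 28/2 = 14. Minimum is 13/5 at row 2 (s2 leaves); pivot element 5.
Divide row 2 by 5; eliminate column x_2 from the other rows.
Row 4 update in column x_3: 3 − 2·(2/5) = 11/5.

11/5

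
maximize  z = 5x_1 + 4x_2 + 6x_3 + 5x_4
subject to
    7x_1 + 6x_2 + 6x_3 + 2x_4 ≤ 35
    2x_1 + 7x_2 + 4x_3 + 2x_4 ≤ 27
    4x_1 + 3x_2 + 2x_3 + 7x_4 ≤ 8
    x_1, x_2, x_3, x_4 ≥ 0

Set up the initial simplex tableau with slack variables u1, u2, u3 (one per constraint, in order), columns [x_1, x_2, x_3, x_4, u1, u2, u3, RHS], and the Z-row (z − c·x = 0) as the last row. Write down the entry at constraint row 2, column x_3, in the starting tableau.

4

Constraint 2 has coefficient 4 on x_3.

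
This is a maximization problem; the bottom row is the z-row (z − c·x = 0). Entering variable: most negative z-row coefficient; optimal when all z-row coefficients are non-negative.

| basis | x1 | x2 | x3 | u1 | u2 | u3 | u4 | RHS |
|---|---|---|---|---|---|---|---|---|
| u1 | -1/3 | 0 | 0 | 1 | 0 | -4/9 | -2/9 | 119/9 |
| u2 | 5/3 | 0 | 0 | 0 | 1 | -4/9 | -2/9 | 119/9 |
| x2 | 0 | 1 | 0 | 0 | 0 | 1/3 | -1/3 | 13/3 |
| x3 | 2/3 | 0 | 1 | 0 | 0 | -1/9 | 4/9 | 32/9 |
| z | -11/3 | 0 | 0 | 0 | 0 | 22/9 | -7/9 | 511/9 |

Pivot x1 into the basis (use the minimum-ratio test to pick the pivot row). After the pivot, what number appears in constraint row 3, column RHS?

13/3

Ratio test on column x1 — row 1: entry -1/3 ≤ 0; row 2: (119/9)/(5/3) = 119/15; row 3: entry 0 ≤ 0; row 4: (32/9)/(2/3) = 16/3. Minimum is 16/3 at row 4 (x3 leaves); pivot element 2/3.
Divide row 4 by 2/3; eliminate column x1 from the other rows.
Row 3 update in column RHS: 13/3 − 0·(16/3) = 13/3.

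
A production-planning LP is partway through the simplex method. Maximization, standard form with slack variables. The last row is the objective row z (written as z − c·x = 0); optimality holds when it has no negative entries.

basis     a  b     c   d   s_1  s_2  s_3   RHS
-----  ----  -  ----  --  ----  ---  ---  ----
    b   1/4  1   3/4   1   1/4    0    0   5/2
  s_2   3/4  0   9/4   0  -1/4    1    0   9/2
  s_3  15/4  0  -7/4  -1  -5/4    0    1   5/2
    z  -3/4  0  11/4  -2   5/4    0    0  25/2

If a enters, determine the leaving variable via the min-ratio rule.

Column a entries and ratios — b: (5/2)/(1/4) = 10; s_2: (9/2)/(3/4) = 6; s_3: (5/2)/(15/4) = 2/3.
Smallest ratio is 2/3 in the row of s_3, so s_3 leaves.

s_3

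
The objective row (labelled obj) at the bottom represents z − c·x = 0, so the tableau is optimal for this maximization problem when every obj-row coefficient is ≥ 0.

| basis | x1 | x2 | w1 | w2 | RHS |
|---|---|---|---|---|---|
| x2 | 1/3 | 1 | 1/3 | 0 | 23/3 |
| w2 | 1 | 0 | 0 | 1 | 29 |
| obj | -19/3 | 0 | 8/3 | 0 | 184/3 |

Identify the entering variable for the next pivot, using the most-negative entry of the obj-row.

Negative obj-row entries: x1: -19/3.
The most negative is -19/3 in column x1, so x1 enters.

x1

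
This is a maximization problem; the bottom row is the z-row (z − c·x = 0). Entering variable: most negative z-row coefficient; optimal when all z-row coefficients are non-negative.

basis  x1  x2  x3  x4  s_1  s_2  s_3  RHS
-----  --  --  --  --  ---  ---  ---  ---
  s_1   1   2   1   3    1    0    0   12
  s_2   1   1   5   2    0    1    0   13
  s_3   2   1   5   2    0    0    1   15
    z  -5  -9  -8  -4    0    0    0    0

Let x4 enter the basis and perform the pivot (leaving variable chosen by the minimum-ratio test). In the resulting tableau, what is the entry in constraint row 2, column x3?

Ratio test on column x4 — row 1: 12/3 = 4; row 2: 13/2 = 13/2; row 3: 15/2 = 15/2. Minimum is 4 at row 1 (s_1 leaves); pivot element 3.
Divide row 1 by 3; eliminate column x4 from the other rows.
Row 2 update in column x3: 5 − 2·(1/3) = 13/3.

13/3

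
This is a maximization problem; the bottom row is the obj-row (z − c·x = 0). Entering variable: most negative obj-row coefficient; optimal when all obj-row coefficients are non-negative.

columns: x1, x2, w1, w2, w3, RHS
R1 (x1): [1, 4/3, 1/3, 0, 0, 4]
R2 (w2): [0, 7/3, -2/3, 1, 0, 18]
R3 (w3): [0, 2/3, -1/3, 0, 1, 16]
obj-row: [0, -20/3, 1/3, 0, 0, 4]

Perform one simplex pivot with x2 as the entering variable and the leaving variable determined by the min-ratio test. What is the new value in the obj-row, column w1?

2

Ratio test on column x2 — row 1: 4/(4/3) = 3; row 2: 18/(7/3) = 54/7; row 3: 16/(2/3) = 24. Minimum is 3 at row 1 (x1 leaves); pivot element 4/3.
Divide row 1 by 4/3; eliminate column x2 from the other rows.
obj-row update in column w1: 1/3 − (-20/3)·(1/4) = 2.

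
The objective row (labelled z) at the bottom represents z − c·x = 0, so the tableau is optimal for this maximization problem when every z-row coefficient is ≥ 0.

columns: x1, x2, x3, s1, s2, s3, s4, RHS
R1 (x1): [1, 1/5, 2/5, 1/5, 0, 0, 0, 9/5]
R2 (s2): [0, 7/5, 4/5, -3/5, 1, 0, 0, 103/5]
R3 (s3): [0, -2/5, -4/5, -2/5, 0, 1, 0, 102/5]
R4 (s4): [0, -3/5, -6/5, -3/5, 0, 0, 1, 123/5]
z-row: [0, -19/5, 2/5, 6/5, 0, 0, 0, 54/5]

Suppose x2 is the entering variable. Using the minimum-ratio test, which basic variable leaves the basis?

x1

Column x2 entries and ratios — x1: (9/5)/(1/5) = 9; s2: (103/5)/(7/5) = 103/7; s3: -2/5 ≤ 0, skip; s4: -3/5 ≤ 0, skip.
Smallest ratio is 9 in the row of x1, so x1 leaves.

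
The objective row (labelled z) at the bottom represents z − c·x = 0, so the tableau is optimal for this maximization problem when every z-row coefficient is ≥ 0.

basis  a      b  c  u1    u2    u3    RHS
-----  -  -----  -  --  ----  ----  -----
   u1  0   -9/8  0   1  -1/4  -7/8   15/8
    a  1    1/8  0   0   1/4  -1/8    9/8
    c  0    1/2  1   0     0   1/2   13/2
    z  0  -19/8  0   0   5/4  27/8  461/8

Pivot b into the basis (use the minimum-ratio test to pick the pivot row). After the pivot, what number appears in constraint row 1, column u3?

-2

Ratio test on column b — row 1: entry -9/8 ≤ 0; row 2: (9/8)/(1/8) = 9; row 3: (13/2)/(1/2) = 13. Minimum is 9 at row 2 (a leaves); pivot element 1/8.
Divide row 2 by 1/8; eliminate column b from the other rows.
Row 1 update in column u3: -7/8 − (-9/8)·(-1) = -2.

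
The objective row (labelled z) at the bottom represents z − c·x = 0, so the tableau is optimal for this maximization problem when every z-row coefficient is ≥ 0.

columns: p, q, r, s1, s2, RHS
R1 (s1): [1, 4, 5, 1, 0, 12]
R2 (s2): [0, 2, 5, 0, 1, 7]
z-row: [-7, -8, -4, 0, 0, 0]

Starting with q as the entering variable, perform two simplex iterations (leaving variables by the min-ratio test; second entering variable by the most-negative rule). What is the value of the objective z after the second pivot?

84

Ratio test on column q — row 1: 12/4 = 3; row 2: 7/2 = 7/2. Minimum is 3 at row 1 (s1 leaves); pivot element 4.
Pivot on row 1; the z-row RHS becomes 0 − (-8)·3 = 24.
Next entering variable (most negative z-row entry -5): p.
Ratio test on column p — row 1: 3/(1/4) = 12; row 2: entry -1/2 ≤ 0. Minimum is 12 at row 1 (q leaves); pivot element 1/4.
After the second pivot the z-row RHS is 24 − (-5)·12 = 84.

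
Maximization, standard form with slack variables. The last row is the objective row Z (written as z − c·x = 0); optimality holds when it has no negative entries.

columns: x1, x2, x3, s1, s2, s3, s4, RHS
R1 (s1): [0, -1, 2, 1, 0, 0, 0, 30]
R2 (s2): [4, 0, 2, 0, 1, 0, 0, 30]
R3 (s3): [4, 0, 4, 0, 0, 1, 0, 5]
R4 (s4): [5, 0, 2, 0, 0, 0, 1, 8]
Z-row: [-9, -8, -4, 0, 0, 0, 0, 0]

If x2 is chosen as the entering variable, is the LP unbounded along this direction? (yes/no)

yes

Every constraint-row entry in column x2 is ≤ 0, so increasing x2 is unbounded.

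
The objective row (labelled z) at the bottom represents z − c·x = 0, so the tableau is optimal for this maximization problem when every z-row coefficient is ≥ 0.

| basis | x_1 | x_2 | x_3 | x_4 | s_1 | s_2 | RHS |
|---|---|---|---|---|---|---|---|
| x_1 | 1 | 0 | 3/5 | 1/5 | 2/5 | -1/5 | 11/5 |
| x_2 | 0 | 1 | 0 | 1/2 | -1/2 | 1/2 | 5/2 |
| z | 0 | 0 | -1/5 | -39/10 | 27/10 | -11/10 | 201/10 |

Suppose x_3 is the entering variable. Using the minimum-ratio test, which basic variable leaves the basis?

Column x_3 entries and ratios — x_1: (11/5)/(3/5) = 11/3; x_2: 0 ≤ 0, skip.
Smallest ratio is 11/3 in the row of x_1, so x_1 leaves.

x_1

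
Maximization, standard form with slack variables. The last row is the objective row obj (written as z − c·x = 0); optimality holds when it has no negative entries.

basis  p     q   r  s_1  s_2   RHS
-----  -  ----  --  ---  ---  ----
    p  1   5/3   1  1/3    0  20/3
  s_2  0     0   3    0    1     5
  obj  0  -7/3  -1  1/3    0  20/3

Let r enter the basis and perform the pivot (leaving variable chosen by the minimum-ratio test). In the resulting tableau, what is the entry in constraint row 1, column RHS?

Ratio test on column r — row 1: (20/3)/1 = 20/3; row 2: 5/3 = 5/3. Minimum is 5/3 at row 2 (s_2 leaves); pivot element 3.
Divide row 2 by 3; eliminate column r from the other rows.
Row 1 update in column RHS: 20/3 − 1·(5/3) = 5.

5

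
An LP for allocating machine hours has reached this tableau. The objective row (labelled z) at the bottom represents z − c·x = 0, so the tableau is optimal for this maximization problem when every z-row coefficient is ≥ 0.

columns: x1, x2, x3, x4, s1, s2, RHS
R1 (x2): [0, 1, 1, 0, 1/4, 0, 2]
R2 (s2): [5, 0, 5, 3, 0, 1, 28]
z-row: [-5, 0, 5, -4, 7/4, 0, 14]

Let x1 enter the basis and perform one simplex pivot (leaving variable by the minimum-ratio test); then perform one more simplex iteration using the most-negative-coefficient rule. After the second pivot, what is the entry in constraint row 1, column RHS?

2

Ratio test on column x1 — row 1: entry 0 ≤ 0; row 2: 28/5 = 28/5. Minimum is 28/5 at row 2 (s2 leaves); pivot element 5.
Divide row 2 by 5; eliminate column x1 from the other rows.
Second iteration: most negative z-row entry is -1 in column x4, so x4 enters.
Ratio test on column x4 — row 1: entry 0 ≤ 0; row 2: (28/5)/(3/5) = 28/3. Minimum is 28/3 at row 2 (x1 leaves); pivot element 3/5.
Divide row 2 by 3/5; eliminate column x4 from the other rows.
After both pivots, the entry at constraint row 1, column RHS is 2.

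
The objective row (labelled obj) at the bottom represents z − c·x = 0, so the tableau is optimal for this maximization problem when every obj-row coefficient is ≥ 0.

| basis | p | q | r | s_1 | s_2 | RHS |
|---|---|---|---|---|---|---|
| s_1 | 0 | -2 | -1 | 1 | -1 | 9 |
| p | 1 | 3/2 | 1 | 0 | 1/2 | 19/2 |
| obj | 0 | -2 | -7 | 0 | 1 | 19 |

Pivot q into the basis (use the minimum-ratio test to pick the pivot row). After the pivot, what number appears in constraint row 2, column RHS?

19/3

Ratio test on column q — row 1: entry -2 ≤ 0; row 2: (19/2)/(3/2) = 19/3. Minimum is 19/3 at row 2 (p leaves); pivot element 3/2.
Divide row 2 by 3/2; eliminate column q from the other rows.
In the new row 2, the RHS entry is the old entry divided by the pivot: (19/2)/(3/2) = 19/3.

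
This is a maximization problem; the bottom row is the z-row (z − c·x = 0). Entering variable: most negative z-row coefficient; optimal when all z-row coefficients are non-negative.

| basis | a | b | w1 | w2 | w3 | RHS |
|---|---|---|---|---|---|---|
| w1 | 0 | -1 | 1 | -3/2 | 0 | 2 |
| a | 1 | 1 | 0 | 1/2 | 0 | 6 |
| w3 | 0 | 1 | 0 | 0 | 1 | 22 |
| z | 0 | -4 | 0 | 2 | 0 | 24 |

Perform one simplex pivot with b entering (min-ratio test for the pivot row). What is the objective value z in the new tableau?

48

Ratio test on column b — row 1: entry -1 ≤ 0; row 2: 6/1 = 6; row 3: 22/1 = 22. Minimum is 6 at row 2 (a leaves); pivot element 1.
Pivot on row 2; the z-row RHS becomes 24 − (-4)·6 = 48.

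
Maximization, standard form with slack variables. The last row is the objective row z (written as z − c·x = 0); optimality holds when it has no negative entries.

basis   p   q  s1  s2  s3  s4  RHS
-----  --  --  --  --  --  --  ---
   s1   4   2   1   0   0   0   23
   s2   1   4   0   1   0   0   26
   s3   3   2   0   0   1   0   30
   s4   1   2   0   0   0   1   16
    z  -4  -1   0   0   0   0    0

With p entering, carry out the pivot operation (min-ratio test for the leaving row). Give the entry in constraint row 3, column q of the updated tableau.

Ratio test on column p — row 1: 23/4 = 23/4; row 2: 26/1 = 26; row 3: 30/3 = 10; row 4: 16/1 = 16. Minimum is 23/4 at row 1 (s1 leaves); pivot element 4.
Divide row 1 by 4; eliminate column p from the other rows.
Row 3 update in column q: 2 − 3·(1/2) = 1/2.

1/2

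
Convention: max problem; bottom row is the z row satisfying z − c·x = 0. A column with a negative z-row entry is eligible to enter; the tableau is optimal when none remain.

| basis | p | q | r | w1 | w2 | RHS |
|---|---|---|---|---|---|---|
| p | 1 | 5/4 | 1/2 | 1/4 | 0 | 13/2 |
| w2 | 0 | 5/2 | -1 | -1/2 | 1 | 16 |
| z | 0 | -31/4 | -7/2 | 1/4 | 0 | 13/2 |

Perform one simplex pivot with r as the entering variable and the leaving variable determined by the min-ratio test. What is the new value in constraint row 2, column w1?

0

Ratio test on column r — row 1: (13/2)/(1/2) = 13; row 2: entry -1 ≤ 0. Minimum is 13 at row 1 (p leaves); pivot element 1/2.
Divide row 1 by 1/2; eliminate column r from the other rows.
Row 2 update in column w1: -1/2 − (-1)·(1/2) = 0.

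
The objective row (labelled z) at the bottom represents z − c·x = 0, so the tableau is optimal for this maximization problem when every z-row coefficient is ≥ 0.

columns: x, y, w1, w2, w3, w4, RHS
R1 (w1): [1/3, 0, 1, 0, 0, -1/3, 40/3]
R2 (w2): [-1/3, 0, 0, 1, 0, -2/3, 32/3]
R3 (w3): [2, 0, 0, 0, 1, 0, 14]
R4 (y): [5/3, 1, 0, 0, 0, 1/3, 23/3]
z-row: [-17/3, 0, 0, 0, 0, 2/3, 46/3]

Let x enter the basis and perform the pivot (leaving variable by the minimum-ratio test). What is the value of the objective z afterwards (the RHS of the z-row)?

Ratio test on column x — row 1: (40/3)/(1/3) = 40; row 2: entry -1/3 ≤ 0; row 3: 14/2 = 7; row 4: (23/3)/(5/3) = 23/5. Minimum is 23/5 at row 4 (y leaves); pivot element 5/3.
Pivot on row 4; the z-row RHS becomes 46/3 − (-17/3)·(23/5) = 207/5.

207/5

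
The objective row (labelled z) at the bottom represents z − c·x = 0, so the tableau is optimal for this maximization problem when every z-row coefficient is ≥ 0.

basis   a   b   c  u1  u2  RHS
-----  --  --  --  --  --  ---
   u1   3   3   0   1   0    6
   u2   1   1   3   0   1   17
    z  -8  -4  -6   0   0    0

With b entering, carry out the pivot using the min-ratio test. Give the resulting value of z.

Ratio test on column b — row 1: 6/3 = 2; row 2: 17/1 = 17. Minimum is 2 at row 1 (u1 leaves); pivot element 3.
Pivot on row 1; the z-row RHS becomes 0 − (-4)·2 = 8.

8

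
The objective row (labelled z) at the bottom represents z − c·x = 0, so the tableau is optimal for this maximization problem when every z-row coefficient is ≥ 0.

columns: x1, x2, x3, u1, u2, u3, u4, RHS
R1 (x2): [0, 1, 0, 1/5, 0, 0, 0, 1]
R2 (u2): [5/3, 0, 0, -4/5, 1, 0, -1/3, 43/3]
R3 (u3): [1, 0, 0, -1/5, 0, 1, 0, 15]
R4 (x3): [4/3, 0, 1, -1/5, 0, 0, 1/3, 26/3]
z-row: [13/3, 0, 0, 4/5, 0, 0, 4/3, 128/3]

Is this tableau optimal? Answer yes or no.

yes

Every z-row coefficient is ≥ 0, so the tableau is optimal.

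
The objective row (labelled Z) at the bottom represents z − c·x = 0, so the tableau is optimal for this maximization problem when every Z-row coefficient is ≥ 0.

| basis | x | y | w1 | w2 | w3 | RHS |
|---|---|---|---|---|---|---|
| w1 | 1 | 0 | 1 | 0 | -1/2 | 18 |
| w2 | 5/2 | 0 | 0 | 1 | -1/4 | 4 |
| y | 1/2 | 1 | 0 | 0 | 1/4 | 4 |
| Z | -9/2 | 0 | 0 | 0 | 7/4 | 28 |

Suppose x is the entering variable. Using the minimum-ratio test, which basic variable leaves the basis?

w2

Column x entries and ratios — w1: 18/1 = 18; w2: 4/(5/2) = 8/5; y: 4/(1/2) = 8.
Smallest ratio is 8/5 in the row of w2, so w2 leaves.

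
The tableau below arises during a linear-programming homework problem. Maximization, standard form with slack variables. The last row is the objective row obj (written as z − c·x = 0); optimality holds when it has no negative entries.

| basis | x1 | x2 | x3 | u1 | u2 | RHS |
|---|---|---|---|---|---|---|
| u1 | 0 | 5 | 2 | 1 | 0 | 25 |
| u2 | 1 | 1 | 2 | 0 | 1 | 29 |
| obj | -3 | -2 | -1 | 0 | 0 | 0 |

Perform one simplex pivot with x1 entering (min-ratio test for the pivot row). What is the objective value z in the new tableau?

Ratio test on column x1 — row 1: entry 0 ≤ 0; row 2: 29/1 = 29. Minimum is 29 at row 2 (u2 leaves); pivot element 1.
Pivot on row 2; the obj-row RHS becomes 0 − (-3)·29 = 87.

87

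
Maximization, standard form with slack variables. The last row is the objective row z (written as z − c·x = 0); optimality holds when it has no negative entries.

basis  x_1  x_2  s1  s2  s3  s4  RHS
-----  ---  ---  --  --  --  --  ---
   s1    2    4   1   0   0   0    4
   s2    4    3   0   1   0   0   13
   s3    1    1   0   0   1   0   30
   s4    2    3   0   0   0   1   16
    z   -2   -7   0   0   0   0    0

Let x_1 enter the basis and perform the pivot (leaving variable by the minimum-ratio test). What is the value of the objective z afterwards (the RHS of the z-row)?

4

Ratio test on column x_1 — row 1: 4/2 = 2; row 2: 13/4 = 13/4; row 3: 30/1 = 30; row 4: 16/2 = 8. Minimum is 2 at row 1 (s1 leaves); pivot element 2.
Pivot on row 1; the z-row RHS becomes 0 − (-2)·2 = 4.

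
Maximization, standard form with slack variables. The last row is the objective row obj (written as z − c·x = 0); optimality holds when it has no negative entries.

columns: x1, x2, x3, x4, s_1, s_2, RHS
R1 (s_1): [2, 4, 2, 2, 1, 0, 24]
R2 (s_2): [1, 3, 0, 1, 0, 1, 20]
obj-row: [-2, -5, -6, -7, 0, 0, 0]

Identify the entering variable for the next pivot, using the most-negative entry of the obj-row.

Negative obj-row entries: x1: -2, x2: -5, x3: -6, x4: -7.
The most negative is -7 in column x4, so x4 enters.

x4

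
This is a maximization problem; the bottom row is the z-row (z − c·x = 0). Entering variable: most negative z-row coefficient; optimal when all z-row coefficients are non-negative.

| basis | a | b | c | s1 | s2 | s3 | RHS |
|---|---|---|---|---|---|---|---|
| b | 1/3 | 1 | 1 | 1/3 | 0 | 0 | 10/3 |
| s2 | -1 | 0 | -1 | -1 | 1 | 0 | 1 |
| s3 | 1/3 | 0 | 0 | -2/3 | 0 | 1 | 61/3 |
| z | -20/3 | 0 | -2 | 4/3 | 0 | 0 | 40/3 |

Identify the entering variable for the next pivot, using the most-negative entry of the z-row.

a

Negative z-row entries: a: -20/3, c: -2.
The most negative is -20/3 in column a, so a enters.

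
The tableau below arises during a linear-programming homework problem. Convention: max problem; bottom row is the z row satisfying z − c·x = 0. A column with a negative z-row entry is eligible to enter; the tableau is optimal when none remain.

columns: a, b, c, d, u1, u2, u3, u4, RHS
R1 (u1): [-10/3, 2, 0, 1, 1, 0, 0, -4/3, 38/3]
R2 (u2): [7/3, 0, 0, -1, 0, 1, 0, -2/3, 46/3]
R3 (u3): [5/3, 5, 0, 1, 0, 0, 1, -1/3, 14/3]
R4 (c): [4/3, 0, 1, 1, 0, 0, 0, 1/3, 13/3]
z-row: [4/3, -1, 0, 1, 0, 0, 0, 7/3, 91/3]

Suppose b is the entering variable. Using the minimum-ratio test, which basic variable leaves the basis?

u3

Column b entries and ratios — u1: (38/3)/2 = 19/3; u2: 0 ≤ 0, skip; u3: (14/3)/5 = 14/15; c: 0 ≤ 0, skip.
Smallest ratio is 14/15 in the row of u3, so u3 leaves.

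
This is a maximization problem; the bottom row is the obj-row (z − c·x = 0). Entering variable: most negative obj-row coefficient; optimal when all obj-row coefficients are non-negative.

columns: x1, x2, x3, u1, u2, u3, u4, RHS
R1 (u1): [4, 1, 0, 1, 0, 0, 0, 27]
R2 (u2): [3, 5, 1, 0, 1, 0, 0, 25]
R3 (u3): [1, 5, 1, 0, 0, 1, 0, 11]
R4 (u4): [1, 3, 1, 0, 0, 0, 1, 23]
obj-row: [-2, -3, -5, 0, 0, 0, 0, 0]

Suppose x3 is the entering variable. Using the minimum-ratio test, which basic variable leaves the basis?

u3

Column x3 entries and ratios — u1: 0 ≤ 0, skip; u2: 25/1 = 25; u3: 11/1 = 11; u4: 23/1 = 23.
Smallest ratio is 11 in the row of u3, so u3 leaves.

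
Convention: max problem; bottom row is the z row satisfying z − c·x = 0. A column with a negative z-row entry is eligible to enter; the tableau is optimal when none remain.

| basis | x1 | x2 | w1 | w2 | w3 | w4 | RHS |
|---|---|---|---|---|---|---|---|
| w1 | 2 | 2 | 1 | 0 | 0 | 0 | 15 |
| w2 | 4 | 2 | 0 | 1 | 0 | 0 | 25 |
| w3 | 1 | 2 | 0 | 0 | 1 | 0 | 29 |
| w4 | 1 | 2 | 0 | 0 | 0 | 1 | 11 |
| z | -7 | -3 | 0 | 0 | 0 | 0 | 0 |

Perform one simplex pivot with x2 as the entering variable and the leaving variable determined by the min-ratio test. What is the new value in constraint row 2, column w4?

Ratio test on column x2 — row 1: 15/2 = 15/2; row 2: 25/2 = 25/2; row 3: 29/2 = 29/2; row 4: 11/2 = 11/2. Minimum is 11/2 at row 4 (w4 leaves); pivot element 2.
Divide row 4 by 2; eliminate column x2 from the other rows.
Row 2 update in column w4: 0 − 2·(1/2) = -1.

-1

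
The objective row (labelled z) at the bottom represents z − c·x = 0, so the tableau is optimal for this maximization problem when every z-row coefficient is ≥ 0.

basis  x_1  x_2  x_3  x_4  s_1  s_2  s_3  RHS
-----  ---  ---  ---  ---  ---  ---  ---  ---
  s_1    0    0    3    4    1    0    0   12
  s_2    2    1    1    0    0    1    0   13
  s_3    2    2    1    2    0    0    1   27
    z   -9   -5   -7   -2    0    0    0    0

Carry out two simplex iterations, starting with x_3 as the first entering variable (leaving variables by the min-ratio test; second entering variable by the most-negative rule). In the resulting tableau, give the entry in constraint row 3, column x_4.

Ratio test on column x_3 — row 1: 12/3 = 4; row 2: 13/1 = 13; row 3: 27/1 = 27. Minimum is 4 at row 1 (s_1 leaves); pivot element 3.
Divide row 1 by 3; eliminate column x_3 from the other rows.
Second iteration: most negative z-row entry is -9 in column x_1, so x_1 enters.
Ratio test on column x_1 — row 1: entry 0 ≤ 0; row 2: 9/2 = 9/2; row 3: 23/2 = 23/2. Minimum is 9/2 at row 2 (s_2 leaves); pivot element 2.
Divide row 2 by 2; eliminate column x_1 from the other rows.
After both pivots, the entry at constraint row 3, column x_4 is 2.

2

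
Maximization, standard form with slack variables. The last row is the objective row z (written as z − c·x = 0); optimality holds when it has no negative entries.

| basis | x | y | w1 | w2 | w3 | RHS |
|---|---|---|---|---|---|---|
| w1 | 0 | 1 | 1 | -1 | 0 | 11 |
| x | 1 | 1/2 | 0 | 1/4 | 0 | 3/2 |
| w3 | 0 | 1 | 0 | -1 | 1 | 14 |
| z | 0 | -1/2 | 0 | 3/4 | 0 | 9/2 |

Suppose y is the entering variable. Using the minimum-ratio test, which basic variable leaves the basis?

Column y entries and ratios — w1: 11/1 = 11; x: (3/2)/(1/2) = 3; w3: 14/1 = 14.
Smallest ratio is 3 in the row of x, so x leaves.

x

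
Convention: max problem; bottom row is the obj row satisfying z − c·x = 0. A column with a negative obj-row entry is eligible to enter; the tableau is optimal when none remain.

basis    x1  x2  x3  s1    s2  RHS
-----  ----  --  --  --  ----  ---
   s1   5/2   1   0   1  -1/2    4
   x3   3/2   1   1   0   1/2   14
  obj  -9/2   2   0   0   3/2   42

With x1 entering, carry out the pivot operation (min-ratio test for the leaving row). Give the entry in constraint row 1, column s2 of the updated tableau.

Ratio test on column x1 — row 1: 4/(5/2) = 8/5; row 2: 14/(3/2) = 28/3. Minimum is 8/5 at row 1 (s1 leaves); pivot element 5/2.
Divide row 1 by 5/2; eliminate column x1 from the other rows.
In the new row 1, the s2 entry is the old entry divided by the pivot: (-1/2)/(5/2) = -1/5.

-1/5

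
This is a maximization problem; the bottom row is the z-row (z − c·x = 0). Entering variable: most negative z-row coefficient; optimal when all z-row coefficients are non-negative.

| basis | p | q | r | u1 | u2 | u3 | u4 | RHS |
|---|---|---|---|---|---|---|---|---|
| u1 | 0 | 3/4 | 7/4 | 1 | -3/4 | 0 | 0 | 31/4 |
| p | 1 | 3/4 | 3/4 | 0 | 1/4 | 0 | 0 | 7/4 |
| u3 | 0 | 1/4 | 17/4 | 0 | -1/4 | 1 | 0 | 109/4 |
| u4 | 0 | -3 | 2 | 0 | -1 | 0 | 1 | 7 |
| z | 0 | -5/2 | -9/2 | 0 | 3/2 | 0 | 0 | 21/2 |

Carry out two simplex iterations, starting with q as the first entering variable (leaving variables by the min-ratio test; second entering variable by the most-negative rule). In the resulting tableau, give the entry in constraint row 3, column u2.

-5/3

Ratio test on column q — row 1: (31/4)/(3/4) = 31/3; row 2: (7/4)/(3/4) = 7/3; row 3: (109/4)/(1/4) = 109; row 4: entry -3 ≤ 0. Minimum is 7/3 at row 2 (p leaves); pivot element 3/4.
Divide row 2 by 3/4; eliminate column q from the other rows.
Second iteration: most negative z-row entry is -2 in column r, so r enters.
Ratio test on column r — row 1: 6/1 = 6; row 2: (7/3)/1 = 7/3; row 3: (80/3)/4 = 20/3; row 4: 14/5 = 14/5. Minimum is 7/3 at row 2 (q leaves); pivot element 1.
Divide row 2 by 1; eliminate column r from the other rows.
After both pivots, the entry at constraint row 3, column u2 is -5/3.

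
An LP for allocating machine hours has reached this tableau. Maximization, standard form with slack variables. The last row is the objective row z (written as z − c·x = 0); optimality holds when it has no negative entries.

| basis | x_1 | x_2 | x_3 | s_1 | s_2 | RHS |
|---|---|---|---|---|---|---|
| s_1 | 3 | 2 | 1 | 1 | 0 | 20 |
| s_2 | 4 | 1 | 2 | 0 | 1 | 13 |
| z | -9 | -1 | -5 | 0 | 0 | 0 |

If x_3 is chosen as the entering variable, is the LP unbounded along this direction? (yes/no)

Column x_3 has positive entries in row(s) 1, 2, so the ratio test bounds it — not unbounded.

no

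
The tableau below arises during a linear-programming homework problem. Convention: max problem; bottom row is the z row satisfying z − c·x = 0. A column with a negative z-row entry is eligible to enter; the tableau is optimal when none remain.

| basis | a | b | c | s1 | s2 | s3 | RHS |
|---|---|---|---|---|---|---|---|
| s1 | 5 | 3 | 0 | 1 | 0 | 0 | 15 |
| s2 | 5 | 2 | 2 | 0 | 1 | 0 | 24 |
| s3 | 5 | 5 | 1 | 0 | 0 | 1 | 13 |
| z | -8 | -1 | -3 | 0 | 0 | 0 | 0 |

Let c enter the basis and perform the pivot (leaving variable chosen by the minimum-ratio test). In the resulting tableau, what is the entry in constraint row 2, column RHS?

12

Ratio test on column c — row 1: entry 0 ≤ 0; row 2: 24/2 = 12; row 3: 13/1 = 13. Minimum is 12 at row 2 (s2 leaves); pivot element 2.
Divide row 2 by 2; eliminate column c from the other rows.
In the new row 2, the RHS entry is the old entry divided by the pivot: 24/2 = 12.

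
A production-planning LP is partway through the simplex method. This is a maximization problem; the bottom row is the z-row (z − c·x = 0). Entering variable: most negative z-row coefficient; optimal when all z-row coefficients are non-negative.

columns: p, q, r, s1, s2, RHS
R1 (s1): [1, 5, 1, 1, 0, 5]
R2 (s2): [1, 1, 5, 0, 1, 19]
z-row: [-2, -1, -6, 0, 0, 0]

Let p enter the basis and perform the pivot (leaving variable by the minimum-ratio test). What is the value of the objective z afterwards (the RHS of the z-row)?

10

Ratio test on column p — row 1: 5/1 = 5; row 2: 19/1 = 19. Minimum is 5 at row 1 (s1 leaves); pivot element 1.
Pivot on row 1; the z-row RHS becomes 0 − (-2)·5 = 10.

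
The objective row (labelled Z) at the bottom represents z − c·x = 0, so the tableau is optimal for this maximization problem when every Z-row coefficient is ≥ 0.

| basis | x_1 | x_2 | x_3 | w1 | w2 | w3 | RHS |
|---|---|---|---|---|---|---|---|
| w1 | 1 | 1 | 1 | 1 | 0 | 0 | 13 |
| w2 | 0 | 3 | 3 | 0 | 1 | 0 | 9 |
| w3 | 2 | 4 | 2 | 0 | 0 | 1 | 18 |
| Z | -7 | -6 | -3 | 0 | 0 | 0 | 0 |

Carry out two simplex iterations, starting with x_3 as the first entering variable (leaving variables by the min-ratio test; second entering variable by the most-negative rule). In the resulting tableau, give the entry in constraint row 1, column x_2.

-1

Ratio test on column x_3 — row 1: 13/1 = 13; row 2: 9/3 = 3; row 3: 18/2 = 9. Minimum is 3 at row 2 (w2 leaves); pivot element 3.
Divide row 2 by 3; eliminate column x_3 from the other rows.
Second iteration: most negative Z-row entry is -7 in column x_1, so x_1 enters.
Ratio test on column x_1 — row 1: 10/1 = 10; row 2: entry 0 ≤ 0; row 3: 12/2 = 6. Minimum is 6 at row 3 (w3 leaves); pivot element 2.
Divide row 3 by 2; eliminate column x_1 from the other rows.
After both pivots, the entry at constraint row 1, column x_2 is -1.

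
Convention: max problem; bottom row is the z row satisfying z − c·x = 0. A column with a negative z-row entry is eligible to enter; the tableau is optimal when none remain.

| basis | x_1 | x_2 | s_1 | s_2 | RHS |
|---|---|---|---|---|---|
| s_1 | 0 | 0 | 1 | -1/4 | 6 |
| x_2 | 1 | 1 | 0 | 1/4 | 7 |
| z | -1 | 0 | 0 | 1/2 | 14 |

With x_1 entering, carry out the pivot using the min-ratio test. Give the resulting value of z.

21

Ratio test on column x_1 — row 1: entry 0 ≤ 0; row 2: 7/1 = 7. Minimum is 7 at row 2 (x_2 leaves); pivot element 1.
Pivot on row 2; the z-row RHS becomes 14 − (-1)·7 = 21.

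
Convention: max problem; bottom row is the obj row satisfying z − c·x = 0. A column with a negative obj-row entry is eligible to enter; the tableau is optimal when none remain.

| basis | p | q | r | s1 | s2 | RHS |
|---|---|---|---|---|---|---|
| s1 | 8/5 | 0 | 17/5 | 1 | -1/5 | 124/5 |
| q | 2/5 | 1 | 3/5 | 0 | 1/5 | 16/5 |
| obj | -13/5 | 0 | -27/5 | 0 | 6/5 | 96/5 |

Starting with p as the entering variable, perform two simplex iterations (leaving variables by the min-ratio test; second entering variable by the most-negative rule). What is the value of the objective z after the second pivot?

48

Ratio test on column p — row 1: (124/5)/(8/5) = 31/2; row 2: (16/5)/(2/5) = 8. Minimum is 8 at row 2 (q leaves); pivot element 2/5.
Pivot on row 2; the obj-row RHS becomes 96/5 − (-13/5)·8 = 40.
Next entering variable (most negative obj-row entry -3/2): r.
Ratio test on column r — row 1: 12/1 = 12; row 2: 8/(3/2) = 16/3. Minimum is 16/3 at row 2 (p leaves); pivot element 3/2.
After the second pivot the obj-row RHS is 40 − (-3/2)·(16/3) = 48.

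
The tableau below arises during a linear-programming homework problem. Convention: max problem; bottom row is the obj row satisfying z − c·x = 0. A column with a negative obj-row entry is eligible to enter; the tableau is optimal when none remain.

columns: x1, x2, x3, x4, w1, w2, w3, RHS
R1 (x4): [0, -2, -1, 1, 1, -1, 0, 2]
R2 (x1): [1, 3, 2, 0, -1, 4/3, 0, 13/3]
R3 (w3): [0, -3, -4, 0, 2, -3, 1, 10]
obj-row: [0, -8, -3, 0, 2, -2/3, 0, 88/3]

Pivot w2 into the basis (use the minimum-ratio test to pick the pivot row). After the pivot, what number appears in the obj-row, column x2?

Ratio test on column w2 — row 1: entry -1 ≤ 0; row 2: (13/3)/(4/3) = 13/4; row 3: entry -3 ≤ 0. Minimum is 13/4 at row 2 (x1 leaves); pivot element 4/3.
Divide row 2 by 4/3; eliminate column w2 from the other rows.
obj-row update in column x2: -8 − (-2/3)·(9/4) = -13/2.

-13/2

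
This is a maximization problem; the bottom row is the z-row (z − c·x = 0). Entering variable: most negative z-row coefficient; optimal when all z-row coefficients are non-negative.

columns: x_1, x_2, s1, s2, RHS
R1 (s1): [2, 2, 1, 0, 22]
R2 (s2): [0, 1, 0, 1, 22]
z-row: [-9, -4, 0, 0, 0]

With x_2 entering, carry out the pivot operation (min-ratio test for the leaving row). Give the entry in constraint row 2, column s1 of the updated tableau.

Ratio test on column x_2 — row 1: 22/2 = 11; row 2: 22/1 = 22. Minimum is 11 at row 1 (s1 leaves); pivot element 2.
Divide row 1 by 2; eliminate column x_2 from the other rows.
Row 2 update in column s1: 0 − 1·(1/2) = -1/2.

-1/2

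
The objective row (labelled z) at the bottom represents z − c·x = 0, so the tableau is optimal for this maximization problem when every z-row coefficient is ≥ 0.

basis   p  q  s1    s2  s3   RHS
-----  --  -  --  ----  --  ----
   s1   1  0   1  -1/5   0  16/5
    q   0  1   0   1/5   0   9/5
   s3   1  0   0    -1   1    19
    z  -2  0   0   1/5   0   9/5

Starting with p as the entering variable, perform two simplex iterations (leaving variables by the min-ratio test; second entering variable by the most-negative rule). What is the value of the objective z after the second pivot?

10

Ratio test on column p — row 1: (16/5)/1 = 16/5; row 2: entry 0 ≤ 0; row 3: 19/1 = 19. Minimum is 16/5 at row 1 (s1 leaves); pivot element 1.
Pivot on row 1; the z-row RHS becomes 9/5 − (-2)·(16/5) = 41/5.
Next entering variable (most negative z-row entry -1/5): s2.
Ratio test on column s2 — row 1: entry -1/5 ≤ 0; row 2: (9/5)/(1/5) = 9; row 3: entry -4/5 ≤ 0. Minimum is 9 at row 2 (q leaves); pivot element 1/5.
After the second pivot the z-row RHS is 41/5 − (-1/5)·9 = 10.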